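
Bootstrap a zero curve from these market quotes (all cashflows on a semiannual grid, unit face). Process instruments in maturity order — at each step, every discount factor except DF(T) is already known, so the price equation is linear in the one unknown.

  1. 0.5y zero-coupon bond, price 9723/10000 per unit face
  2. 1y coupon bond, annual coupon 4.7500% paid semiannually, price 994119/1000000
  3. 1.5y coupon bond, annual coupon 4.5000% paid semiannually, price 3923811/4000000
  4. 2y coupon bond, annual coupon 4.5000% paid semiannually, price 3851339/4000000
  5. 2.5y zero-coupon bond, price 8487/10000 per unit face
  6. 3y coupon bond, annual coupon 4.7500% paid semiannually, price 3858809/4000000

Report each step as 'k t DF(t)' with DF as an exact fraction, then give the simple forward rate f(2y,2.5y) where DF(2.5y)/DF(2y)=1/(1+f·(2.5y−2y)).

1 1/2 9723/10000
2 1 1897/2000
3 3/2 9171/10000
4 2 1099/1250
5 5/2 8487/10000
6 3 2091/2500
f(2y,2.5y) = ((1099/1250)/(8487/10000) − 1)/(1/2) = 610/8487 ≈ 7.1875%

step 1 [0.5y] zero: DF = P = 9723/10000 ≈ 0.972300
step 2 [1y] bond c/2=19/800: DF=(994119/1000000 − 19/800·(0.972300))/(1+19/800) = 1897/2000 ≈ 0.948500
step 3 [1.5y] bond c/2=9/400: DF=(3923811/4000000 − 9/400·(0.972300+0.948500))/(1+9/400) = 9171/10000 ≈ 0.917100
step 4 [2y] bond c/2=9/400: DF=(3851339/4000000 − 9/400·(0.972300+0.948500+0.917100))/(1+9/400) = 1099/1250 ≈ 0.879200
step 5 [2.5y] zero: DF = P = 8487/10000 ≈ 0.848700
step 6 [3y] bond c/2=19/800: DF=(3858809/4000000 − 19/800·(0.972300+0.948500+0.917100+0.879200+0.848700))/(1+19/800) = 2091/2500 ≈ 0.836400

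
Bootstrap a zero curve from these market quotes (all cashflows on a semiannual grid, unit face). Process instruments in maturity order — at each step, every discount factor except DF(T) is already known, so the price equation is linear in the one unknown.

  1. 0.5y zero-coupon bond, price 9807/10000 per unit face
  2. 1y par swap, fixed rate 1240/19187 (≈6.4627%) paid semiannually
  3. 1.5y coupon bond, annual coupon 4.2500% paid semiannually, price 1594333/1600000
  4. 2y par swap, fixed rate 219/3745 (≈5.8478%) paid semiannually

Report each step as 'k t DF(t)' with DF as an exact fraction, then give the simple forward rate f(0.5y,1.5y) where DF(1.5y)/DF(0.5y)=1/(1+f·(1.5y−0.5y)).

step 1 [0.5y] zero: DF = P = 9807/10000 ≈ 0.980700
step 2 [1y] swap r/2=620/19187: DF=(1 − 620/19187·(0.980700))/(1+620/19187) = 469/500 ≈ 0.938000
step 3 [1.5y] bond c/2=17/800: DF=(1594333/1600000 − 17/800·(0.980700+0.938000))/(1+17/800) = 4679/5000 ≈ 0.935800
step 4 [2y] swap r/2=219/7490: DF=(1 − 219/7490·(0.980700+0.938000+0.935800))/(1+219/7490) = 1781/2000 ≈ 0.890500

1 1/2 9807/10000
2 1 469/500
3 3/2 4679/5000
4 2 1781/2000
f(0.5y,1.5y) = ((9807/10000)/(4679/5000) − 1)/(1) = 449/9358 ≈ 4.7980%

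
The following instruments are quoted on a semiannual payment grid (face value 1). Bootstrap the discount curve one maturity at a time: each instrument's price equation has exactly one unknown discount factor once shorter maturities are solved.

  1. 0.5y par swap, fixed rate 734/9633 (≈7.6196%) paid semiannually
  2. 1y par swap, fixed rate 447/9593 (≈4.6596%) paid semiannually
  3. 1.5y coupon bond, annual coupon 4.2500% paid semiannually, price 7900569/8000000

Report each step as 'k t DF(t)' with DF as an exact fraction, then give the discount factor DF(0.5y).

step 1 [0.5y] swap r/2=367/9633: DF=(1 − 367/9633·(0))/(1+367/9633) = 9633/10000 ≈ 0.963300
step 2 [1y] swap r/2=447/19186: DF=(1 − 447/19186·(0.963300))/(1+447/19186) = 9553/10000 ≈ 0.955300
step 3 [1.5y] bond c/2=17/800: DF=(7900569/8000000 − 17/800·(0.963300+0.955300))/(1+17/800) = 9271/10000 ≈ 0.927100

1 1/2 9633/10000
2 1 9553/10000
3 3/2 9271/10000
DF(0.5y) = 9633/10000 ≈ 0.963300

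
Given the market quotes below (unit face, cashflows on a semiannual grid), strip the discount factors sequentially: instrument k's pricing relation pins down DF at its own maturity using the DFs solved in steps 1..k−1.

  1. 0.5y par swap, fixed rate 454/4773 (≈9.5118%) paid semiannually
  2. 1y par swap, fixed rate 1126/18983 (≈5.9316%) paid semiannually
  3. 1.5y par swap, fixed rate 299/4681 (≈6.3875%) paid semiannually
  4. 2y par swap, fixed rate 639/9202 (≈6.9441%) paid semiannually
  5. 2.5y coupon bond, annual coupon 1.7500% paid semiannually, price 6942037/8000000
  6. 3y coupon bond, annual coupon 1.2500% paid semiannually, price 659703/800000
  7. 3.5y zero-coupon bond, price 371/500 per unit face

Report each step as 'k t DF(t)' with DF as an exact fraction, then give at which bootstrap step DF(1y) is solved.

1 1/2 4773/5000
2 1 9437/10000
3 3/2 9103/10000
4 2 4361/5000
5 5/2 8283/10000
6 3 1583/2000
7 7/2 371/500
DF(1y) is solved at step 2

step 1 [0.5y] swap r/2=227/4773: DF=(1 − 227/4773·(0))/(1+227/4773) = 4773/5000 ≈ 0.954600
step 2 [1y] swap r/2=563/18983: DF=(1 − 563/18983·(0.954600))/(1+563/18983) = 9437/10000 ≈ 0.943700
step 3 [1.5y] swap r/2=299/9362: DF=(1 − 299/9362·(0.954600+0.943700))/(1+299/9362) = 9103/10000 ≈ 0.910300
step 4 [2y] swap r/2=639/18404: DF=(1 − 639/18404·(0.954600+0.943700+0.910300))/(1+639/18404) = 4361/5000 ≈ 0.872200
step 5 [2.5y] bond c/2=7/800: DF=(6942037/8000000 − 7/800·(0.954600+0.943700+0.910300+0.872200))/(1+7/800) = 8283/10000 ≈ 0.828300
step 6 [3y] bond c/2=1/160: DF=(659703/800000 − 1/160·(0.954600+0.943700+0.910300+0.872200+0.828300))/(1+1/160) = 1583/2000 ≈ 0.791500
step 7 [3.5y] zero: DF = P = 371/500 ≈ 0.742000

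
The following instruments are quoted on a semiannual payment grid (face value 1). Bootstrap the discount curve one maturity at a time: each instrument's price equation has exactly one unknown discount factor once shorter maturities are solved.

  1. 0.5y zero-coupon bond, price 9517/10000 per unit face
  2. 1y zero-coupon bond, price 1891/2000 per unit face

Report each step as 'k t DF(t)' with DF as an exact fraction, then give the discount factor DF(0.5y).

step 1 [0.5y] zero: DF = P = 9517/10000 ≈ 0.951700
step 2 [1y] zero: DF = P = 1891/2000 ≈ 0.945500

1 1/2 9517/10000
2 1 1891/2000
DF(0.5y) = 9517/10000 ≈ 0.951700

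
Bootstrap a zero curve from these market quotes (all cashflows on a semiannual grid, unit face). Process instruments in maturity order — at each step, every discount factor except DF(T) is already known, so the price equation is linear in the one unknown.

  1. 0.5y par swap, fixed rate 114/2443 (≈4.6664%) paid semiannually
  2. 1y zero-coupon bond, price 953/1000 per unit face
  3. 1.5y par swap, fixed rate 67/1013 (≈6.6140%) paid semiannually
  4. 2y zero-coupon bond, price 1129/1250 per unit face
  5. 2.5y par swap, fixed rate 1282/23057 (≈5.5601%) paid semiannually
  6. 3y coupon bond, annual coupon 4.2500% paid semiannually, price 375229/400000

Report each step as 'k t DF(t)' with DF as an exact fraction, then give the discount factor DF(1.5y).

1 1/2 2443/2500
2 1 953/1000
3 3/2 4531/5000
4 2 1129/1250
5 5/2 4359/5000
6 3 4113/5000
DF(1.5y) = 4531/5000 ≈ 0.906200

step 1 [0.5y] swap r/2=57/2443: DF=(1 − 57/2443·(0))/(1+57/2443) = 2443/2500 ≈ 0.977200
step 2 [1y] zero: DF = P = 953/1000 ≈ 0.953000
step 3 [1.5y] swap r/2=67/2026: DF=(1 − 67/2026·(0.977200+0.953000))/(1+67/2026) = 4531/5000 ≈ 0.906200
step 4 [2y] zero: DF = P = 1129/1250 ≈ 0.903200
step 5 [2.5y] swap r/2=641/23057: DF=(1 − 641/23057·(0.977200+0.953000+0.906200+0.903200))/(1+641/23057) = 4359/5000 ≈ 0.871800
step 6 [3y] bond c/2=17/800: DF=(375229/400000 − 17/800·(0.977200+0.953000+0.906200+0.903200+0.871800))/(1+17/800) = 4113/5000 ≈ 0.822600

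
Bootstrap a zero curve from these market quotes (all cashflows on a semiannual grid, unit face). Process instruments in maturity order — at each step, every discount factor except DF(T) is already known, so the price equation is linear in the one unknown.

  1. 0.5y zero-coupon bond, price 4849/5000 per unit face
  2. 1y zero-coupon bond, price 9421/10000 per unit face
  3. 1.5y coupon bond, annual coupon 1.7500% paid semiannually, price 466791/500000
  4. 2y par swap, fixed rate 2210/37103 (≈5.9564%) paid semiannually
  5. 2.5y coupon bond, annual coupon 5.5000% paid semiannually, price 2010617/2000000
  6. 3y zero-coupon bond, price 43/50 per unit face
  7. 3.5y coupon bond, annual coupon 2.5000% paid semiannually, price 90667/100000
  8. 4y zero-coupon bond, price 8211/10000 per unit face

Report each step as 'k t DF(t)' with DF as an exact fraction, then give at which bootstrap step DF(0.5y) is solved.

step 1 [0.5y] zero: DF = P = 4849/5000 ≈ 0.969800
step 2 [1y] zero: DF = P = 9421/10000 ≈ 0.942100
step 3 [1.5y] bond c/2=7/800: DF=(466791/500000 − 7/800·(0.969800+0.942100))/(1+7/800) = 9089/10000 ≈ 0.908900
step 4 [2y] swap r/2=1105/37103: DF=(1 − 1105/37103·(0.969800+0.942100+0.908900))/(1+1105/37103) = 1779/2000 ≈ 0.889500
step 5 [2.5y] bond c/2=11/400: DF=(2010617/2000000 − 11/400·(0.969800+0.942100+0.908900+0.889500))/(1+11/400) = 8791/10000 ≈ 0.879100
step 6 [3y] zero: DF = P = 43/50 ≈ 0.860000
step 7 [3.5y] bond c/2=1/80: DF=(90667/100000 − 1/80·(0.969800+0.942100+0.908900+0.889500+0.879100+0.860000))/(1+1/80) = 4141/5000 ≈ 0.828200
step 8 [4y] zero: DF = P = 8211/10000 ≈ 0.821100

1 1/2 4849/5000
2 1 9421/10000
3 3/2 9089/10000
4 2 1779/2000
5 5/2 8791/10000
6 3 43/50
7 7/2 4141/5000
8 4 8211/10000
DF(0.5y) is solved at step 1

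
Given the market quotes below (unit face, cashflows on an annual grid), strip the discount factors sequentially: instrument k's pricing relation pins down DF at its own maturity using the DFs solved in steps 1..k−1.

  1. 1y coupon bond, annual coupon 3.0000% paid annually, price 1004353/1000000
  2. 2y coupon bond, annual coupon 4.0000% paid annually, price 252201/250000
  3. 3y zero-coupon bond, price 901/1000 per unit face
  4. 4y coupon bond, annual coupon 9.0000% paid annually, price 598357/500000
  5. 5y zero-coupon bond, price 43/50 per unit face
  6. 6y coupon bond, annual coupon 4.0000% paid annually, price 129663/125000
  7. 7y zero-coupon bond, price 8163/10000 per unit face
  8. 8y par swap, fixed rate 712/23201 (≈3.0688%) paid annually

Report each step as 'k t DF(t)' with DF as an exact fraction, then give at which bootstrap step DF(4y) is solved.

step 1 [1y] bond c/1=3/100: DF=(1004353/1000000 − 3/100·(0))/(1+3/100) = 9751/10000 ≈ 0.975100
step 2 [2y] bond c/1=1/25: DF=(252201/250000 − 1/25·(0.975100))/(1+1/25) = 373/400 ≈ 0.932500
step 3 [3y] zero: DF = P = 901/1000 ≈ 0.901000
step 4 [4y] bond c/1=9/100: DF=(598357/500000 − 9/100·(0.975100+0.932500+0.901000))/(1+9/100) = 433/500 ≈ 0.866000
step 5 [5y] zero: DF = P = 43/50 ≈ 0.860000
step 6 [6y] bond c/1=1/25: DF=(129663/125000 − 1/25·(0.975100+0.932500+0.901000+0.866000+0.860000))/(1+1/25) = 823/1000 ≈ 0.823000
step 7 [7y] zero: DF = P = 8163/10000 ≈ 0.816300
step 8 [8y] swap r/1=712/23201: DF=(1 − 712/23201·(0.975100+0.932500+0.901000+0.866000+0.860000+0.823000+0.816300))/(1+712/23201) = 983/1250 ≈ 0.786400

1 1 9751/10000
2 2 373/400
3 3 901/1000
4 4 433/500
5 5 43/50
6 6 823/1000
7 7 8163/10000
8 8 983/1250
DF(4y) is solved at step 4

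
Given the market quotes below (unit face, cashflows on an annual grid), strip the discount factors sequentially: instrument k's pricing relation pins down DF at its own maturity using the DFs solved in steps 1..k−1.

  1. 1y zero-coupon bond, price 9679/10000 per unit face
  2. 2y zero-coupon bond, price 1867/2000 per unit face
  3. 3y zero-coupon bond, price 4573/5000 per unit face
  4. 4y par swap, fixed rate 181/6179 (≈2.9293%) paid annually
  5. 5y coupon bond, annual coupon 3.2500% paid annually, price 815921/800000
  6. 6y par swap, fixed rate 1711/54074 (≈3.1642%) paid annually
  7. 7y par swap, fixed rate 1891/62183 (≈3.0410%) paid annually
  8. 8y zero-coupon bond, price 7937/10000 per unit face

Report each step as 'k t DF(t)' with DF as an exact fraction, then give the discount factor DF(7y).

1 1 9679/10000
2 2 1867/2000
3 3 4573/5000
4 4 4457/5000
5 5 8711/10000
6 6 8289/10000
7 7 8109/10000
8 8 7937/10000
DF(7y) = 8109/10000 ≈ 0.810900

step 1 [1y] zero: DF = P = 9679/10000 ≈ 0.967900
step 2 [2y] zero: DF = P = 1867/2000 ≈ 0.933500
step 3 [3y] zero: DF = P = 4573/5000 ≈ 0.914600
step 4 [4y] swap r/1=181/6179: DF=(1 − 181/6179·(0.967900+0.933500+0.914600))/(1+181/6179) = 4457/5000 ≈ 0.891400
step 5 [5y] bond c/1=13/400: DF=(815921/800000 − 13/400·(0.967900+0.933500+0.914600+0.891400))/(1+13/400) = 8711/10000 ≈ 0.871100
step 6 [6y] swap r/1=1711/54074: DF=(1 − 1711/54074·(0.967900+0.933500+0.914600+0.891400+0.871100))/(1+1711/54074) = 8289/10000 ≈ 0.828900
step 7 [7y] swap r/1=1891/62183: DF=(1 − 1891/62183·(0.967900+0.933500+0.914600+0.891400+0.871100+0.828900))/(1+1891/62183) = 8109/10000 ≈ 0.810900
step 8 [8y] zero: DF = P = 7937/10000 ≈ 0.793700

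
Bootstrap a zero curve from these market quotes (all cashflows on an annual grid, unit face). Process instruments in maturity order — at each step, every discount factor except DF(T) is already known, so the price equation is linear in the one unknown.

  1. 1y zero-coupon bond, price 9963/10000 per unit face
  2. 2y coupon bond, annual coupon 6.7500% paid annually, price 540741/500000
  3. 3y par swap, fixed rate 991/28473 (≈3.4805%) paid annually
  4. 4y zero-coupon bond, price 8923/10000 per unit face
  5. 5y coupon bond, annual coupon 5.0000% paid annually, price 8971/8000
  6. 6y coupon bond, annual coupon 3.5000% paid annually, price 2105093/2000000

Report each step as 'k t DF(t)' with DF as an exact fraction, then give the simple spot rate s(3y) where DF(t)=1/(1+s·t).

1 1 9963/10000
2 2 9501/10000
3 3 9009/10000
4 4 8923/10000
5 5 8899/10000
6 6 2151/2500
s(3y) = (1/(9009/10000) − 1)/(3) = 991/27027 ≈ 3.6667%

step 1 [1y] zero: DF = P = 9963/10000 ≈ 0.996300
step 2 [2y] bond c/1=27/400: DF=(540741/500000 − 27/400·(0.996300))/(1+27/400) = 9501/10000 ≈ 0.950100
step 3 [3y] swap r/1=991/28473: DF=(1 − 991/28473·(0.996300+0.950100))/(1+991/28473) = 9009/10000 ≈ 0.900900
step 4 [4y] zero: DF = P = 8923/10000 ≈ 0.892300
step 5 [5y] bond c/1=1/20: DF=(8971/8000 − 1/20·(0.996300+0.950100+0.900900+0.892300))/(1+1/20) = 8899/10000 ≈ 0.889900
step 6 [6y] bond c/1=7/200: DF=(2105093/2000000 − 7/200·(0.996300+0.950100+0.900900+0.892300+0.889900))/(1+7/200) = 2151/2500 ≈ 0.860400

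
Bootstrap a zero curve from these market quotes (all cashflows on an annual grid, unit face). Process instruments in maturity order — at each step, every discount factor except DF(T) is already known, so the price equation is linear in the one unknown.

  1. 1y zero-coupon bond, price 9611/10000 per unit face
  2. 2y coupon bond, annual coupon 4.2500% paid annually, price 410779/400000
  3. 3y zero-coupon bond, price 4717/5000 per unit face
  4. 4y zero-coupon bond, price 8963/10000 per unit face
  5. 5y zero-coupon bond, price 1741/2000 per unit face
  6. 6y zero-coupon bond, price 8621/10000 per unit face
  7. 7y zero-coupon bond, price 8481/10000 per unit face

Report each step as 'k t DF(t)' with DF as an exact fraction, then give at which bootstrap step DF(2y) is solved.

step 1 [1y] zero: DF = P = 9611/10000 ≈ 0.961100
step 2 [2y] bond c/1=17/400: DF=(410779/400000 − 17/400·(0.961100))/(1+17/400) = 9459/10000 ≈ 0.945900
step 3 [3y] zero: DF = P = 4717/5000 ≈ 0.943400
step 4 [4y] zero: DF = P = 8963/10000 ≈ 0.896300
step 5 [5y] zero: DF = P = 1741/2000 ≈ 0.870500
step 6 [6y] zero: DF = P = 8621/10000 ≈ 0.862100
step 7 [7y] zero: DF = P = 8481/10000 ≈ 0.848100

1 1 9611/10000
2 2 9459/10000
3 3 4717/5000
4 4 8963/10000
5 5 1741/2000
6 6 8621/10000
7 7 8481/10000
DF(2y) is solved at step 2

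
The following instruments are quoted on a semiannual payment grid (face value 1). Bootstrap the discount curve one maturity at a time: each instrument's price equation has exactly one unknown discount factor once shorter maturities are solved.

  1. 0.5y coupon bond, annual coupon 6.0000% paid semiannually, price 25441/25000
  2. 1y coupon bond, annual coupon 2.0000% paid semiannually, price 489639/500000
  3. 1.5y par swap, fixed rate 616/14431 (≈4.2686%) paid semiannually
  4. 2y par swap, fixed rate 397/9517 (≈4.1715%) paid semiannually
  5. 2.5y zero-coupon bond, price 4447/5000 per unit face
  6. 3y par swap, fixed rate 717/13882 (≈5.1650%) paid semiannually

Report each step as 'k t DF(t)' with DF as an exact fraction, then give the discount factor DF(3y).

step 1 [0.5y] bond c/2=3/100: DF=(25441/25000 − 3/100·(0))/(1+3/100) = 247/250 ≈ 0.988000
step 2 [1y] bond c/2=1/100: DF=(489639/500000 − 1/100·(0.988000))/(1+1/100) = 4799/5000 ≈ 0.959800
step 3 [1.5y] swap r/2=308/14431: DF=(1 − 308/14431·(0.988000+0.959800))/(1+308/14431) = 1173/1250 ≈ 0.938400
step 4 [2y] swap r/2=397/19034: DF=(1 − 397/19034·(0.988000+0.959800+0.938400))/(1+397/19034) = 4603/5000 ≈ 0.920600
step 5 [2.5y] zero: DF = P = 4447/5000 ≈ 0.889400
step 6 [3y] swap r/2=717/27764: DF=(1 − 717/27764·(0.988000+0.959800+0.938400+0.920600+0.889400))/(1+717/27764) = 4283/5000 ≈ 0.856600

1 1/2 247/250
2 1 4799/5000
3 3/2 1173/1250
4 2 4603/5000
5 5/2 4447/5000
6 3 4283/5000
DF(3y) = 4283/5000 ≈ 0.856600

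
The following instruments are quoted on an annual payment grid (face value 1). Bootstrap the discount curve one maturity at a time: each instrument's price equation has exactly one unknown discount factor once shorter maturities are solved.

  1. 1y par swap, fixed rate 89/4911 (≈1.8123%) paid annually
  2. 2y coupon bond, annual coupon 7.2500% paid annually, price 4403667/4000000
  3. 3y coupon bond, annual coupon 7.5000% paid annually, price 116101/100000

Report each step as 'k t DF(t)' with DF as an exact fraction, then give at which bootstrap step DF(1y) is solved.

1 1 4911/5000
2 2 9601/10000
3 3 1889/2000
DF(1y) is solved at step 1

step 1 [1y] swap r/1=89/4911: DF=(1 − 89/4911·(0))/(1+89/4911) = 4911/5000 ≈ 0.982200
step 2 [2y] bond c/1=29/400: DF=(4403667/4000000 − 29/400·(0.982200))/(1+29/400) = 9601/10000 ≈ 0.960100
step 3 [3y] bond c/1=3/40: DF=(116101/100000 − 3/40·(0.982200+0.960100))/(1+3/40) = 1889/2000 ≈ 0.944500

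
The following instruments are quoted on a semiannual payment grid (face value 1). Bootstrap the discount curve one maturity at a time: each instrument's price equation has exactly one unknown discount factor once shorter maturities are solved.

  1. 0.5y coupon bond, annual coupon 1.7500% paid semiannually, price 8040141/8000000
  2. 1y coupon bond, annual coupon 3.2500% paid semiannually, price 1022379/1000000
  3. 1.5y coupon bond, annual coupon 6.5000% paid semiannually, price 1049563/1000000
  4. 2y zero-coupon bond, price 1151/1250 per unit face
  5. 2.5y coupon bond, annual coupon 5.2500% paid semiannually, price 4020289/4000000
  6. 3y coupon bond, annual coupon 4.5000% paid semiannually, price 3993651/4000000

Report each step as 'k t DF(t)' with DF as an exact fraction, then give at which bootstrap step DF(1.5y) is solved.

step 1 [0.5y] bond c/2=7/800: DF=(8040141/8000000 − 7/800·(0))/(1+7/800) = 9963/10000 ≈ 0.996300
step 2 [1y] bond c/2=13/800: DF=(1022379/1000000 − 13/800·(0.996300))/(1+13/800) = 9901/10000 ≈ 0.990100
step 3 [1.5y] bond c/2=13/400: DF=(1049563/1000000 − 13/400·(0.996300+0.990100))/(1+13/400) = 477/500 ≈ 0.954000
step 4 [2y] zero: DF = P = 1151/1250 ≈ 0.920800
step 5 [2.5y] bond c/2=21/800: DF=(4020289/4000000 − 21/800·(0.996300+0.990100+0.954000+0.920800))/(1+21/800) = 4403/5000 ≈ 0.880600
step 6 [3y] bond c/2=9/400: DF=(3993651/4000000 − 9/400·(0.996300+0.990100+0.954000+0.920800+0.880600))/(1+9/400) = 8721/10000 ≈ 0.872100

1 1/2 9963/10000
2 1 9901/10000
3 3/2 477/500
4 2 1151/1250
5 5/2 4403/5000
6 3 8721/10000
DF(1.5y) is solved at step 3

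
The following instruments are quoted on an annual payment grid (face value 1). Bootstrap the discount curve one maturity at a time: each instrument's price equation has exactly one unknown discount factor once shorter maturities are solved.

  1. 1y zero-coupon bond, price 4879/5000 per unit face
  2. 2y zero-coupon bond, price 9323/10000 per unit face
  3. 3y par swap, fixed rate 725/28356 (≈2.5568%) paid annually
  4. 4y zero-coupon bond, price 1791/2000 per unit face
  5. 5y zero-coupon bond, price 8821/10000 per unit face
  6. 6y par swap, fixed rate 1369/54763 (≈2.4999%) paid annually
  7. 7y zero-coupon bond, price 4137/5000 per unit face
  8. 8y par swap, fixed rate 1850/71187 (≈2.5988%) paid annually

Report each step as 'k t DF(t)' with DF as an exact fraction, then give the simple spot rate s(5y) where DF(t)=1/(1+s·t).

step 1 [1y] zero: DF = P = 4879/5000 ≈ 0.975800
step 2 [2y] zero: DF = P = 9323/10000 ≈ 0.932300
step 3 [3y] swap r/1=725/28356: DF=(1 − 725/28356·(0.975800+0.932300))/(1+725/28356) = 371/400 ≈ 0.927500
step 4 [4y] zero: DF = P = 1791/2000 ≈ 0.895500
step 5 [5y] zero: DF = P = 8821/10000 ≈ 0.882100
step 6 [6y] swap r/1=1369/54763: DF=(1 − 1369/54763·(0.975800+0.932300+0.927500+0.895500+0.882100))/(1+1369/54763) = 8631/10000 ≈ 0.863100
step 7 [7y] zero: DF = P = 4137/5000 ≈ 0.827400
step 8 [8y] swap r/1=1850/71187: DF=(1 − 1850/71187·(0.975800+0.932300+0.927500+0.895500+0.882100+0.863100+0.827400))/(1+1850/71187) = 163/200 ≈ 0.815000

1 1 4879/5000
2 2 9323/10000
3 3 371/400
4 4 1791/2000
5 5 8821/10000
6 6 8631/10000
7 7 4137/5000
8 8 163/200
s(5y) = (1/(8821/10000) − 1)/(5) = 1179/44105 ≈ 2.6732%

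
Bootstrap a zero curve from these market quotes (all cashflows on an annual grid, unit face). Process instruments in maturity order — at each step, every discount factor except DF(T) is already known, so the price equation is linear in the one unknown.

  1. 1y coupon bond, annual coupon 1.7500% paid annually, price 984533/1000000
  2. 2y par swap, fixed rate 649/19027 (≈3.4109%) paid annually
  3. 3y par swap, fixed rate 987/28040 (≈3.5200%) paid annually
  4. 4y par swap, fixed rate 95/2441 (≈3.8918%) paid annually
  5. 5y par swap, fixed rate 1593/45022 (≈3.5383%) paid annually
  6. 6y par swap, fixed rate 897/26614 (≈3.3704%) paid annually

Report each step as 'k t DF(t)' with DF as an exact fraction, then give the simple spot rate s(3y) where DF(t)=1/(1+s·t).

1 1 2419/2500
2 2 9351/10000
3 3 9013/10000
4 4 343/400
5 5 8407/10000
6 6 4103/5000
s(3y) = (1/(9013/10000) − 1)/(3) = 329/9013 ≈ 3.6503%

step 1 [1y] bond c/1=7/400: DF=(984533/1000000 − 7/400·(0))/(1+7/400) = 2419/2500 ≈ 0.967600
step 2 [2y] swap r/1=649/19027: DF=(1 − 649/19027·(0.967600))/(1+649/19027) = 9351/10000 ≈ 0.935100
step 3 [3y] swap r/1=987/28040: DF=(1 − 987/28040·(0.967600+0.935100))/(1+987/28040) = 9013/10000 ≈ 0.901300
step 4 [4y] swap r/1=95/2441: DF=(1 − 95/2441·(0.967600+0.935100+0.901300))/(1+95/2441) = 343/400 ≈ 0.857500
step 5 [5y] swap r/1=1593/45022: DF=(1 − 1593/45022·(0.967600+0.935100+0.901300+0.857500))/(1+1593/45022) = 8407/10000 ≈ 0.840700
step 6 [6y] swap r/1=897/26614: DF=(1 − 897/26614·(0.967600+0.935100+0.901300+0.857500+0.840700))/(1+897/26614) = 4103/5000 ≈ 0.820600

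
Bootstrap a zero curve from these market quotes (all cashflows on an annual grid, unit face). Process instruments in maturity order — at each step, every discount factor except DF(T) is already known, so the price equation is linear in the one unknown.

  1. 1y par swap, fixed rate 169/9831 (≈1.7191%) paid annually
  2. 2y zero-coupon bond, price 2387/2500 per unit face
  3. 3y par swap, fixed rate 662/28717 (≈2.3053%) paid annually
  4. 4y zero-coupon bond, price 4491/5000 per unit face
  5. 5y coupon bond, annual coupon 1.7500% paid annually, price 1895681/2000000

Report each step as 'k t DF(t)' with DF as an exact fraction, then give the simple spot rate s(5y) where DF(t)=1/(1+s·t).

1 1 9831/10000
2 2 2387/2500
3 3 4669/5000
4 4 4491/5000
5 5 8667/10000
s(5y) = (1/(8667/10000) − 1)/(5) = 1333/43335 ≈ 3.0760%

step 1 [1y] swap r/1=169/9831: DF=(1 − 169/9831·(0))/(1+169/9831) = 9831/10000 ≈ 0.983100
step 2 [2y] zero: DF = P = 2387/2500 ≈ 0.954800
step 3 [3y] swap r/1=662/28717: DF=(1 − 662/28717·(0.983100+0.954800))/(1+662/28717) = 4669/5000 ≈ 0.933800
step 4 [4y] zero: DF = P = 4491/5000 ≈ 0.898200
step 5 [5y] bond c/1=7/400: DF=(1895681/2000000 − 7/400·(0.983100+0.954800+0.933800+0.898200))/(1+7/400) = 8667/10000 ≈ 0.866700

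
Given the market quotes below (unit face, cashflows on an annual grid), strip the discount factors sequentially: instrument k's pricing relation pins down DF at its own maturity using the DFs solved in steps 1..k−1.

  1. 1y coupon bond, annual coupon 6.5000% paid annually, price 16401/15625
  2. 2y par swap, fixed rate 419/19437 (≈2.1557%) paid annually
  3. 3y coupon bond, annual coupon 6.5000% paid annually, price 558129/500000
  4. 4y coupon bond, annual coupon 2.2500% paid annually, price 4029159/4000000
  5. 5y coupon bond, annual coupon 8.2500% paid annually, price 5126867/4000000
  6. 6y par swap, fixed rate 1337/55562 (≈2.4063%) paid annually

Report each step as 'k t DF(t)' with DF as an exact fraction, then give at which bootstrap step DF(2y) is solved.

step 1 [1y] bond c/1=13/200: DF=(16401/15625 − 13/200·(0))/(1+13/200) = 616/625 ≈ 0.985600
step 2 [2y] swap r/1=419/19437: DF=(1 − 419/19437·(0.985600))/(1+419/19437) = 9581/10000 ≈ 0.958100
step 3 [3y] bond c/1=13/200: DF=(558129/500000 − 13/200·(0.985600+0.958100))/(1+13/200) = 1859/2000 ≈ 0.929500
step 4 [4y] bond c/1=9/400: DF=(4029159/4000000 − 9/400·(0.985600+0.958100+0.929500))/(1+9/400) = 9219/10000 ≈ 0.921900
step 5 [5y] bond c/1=33/400: DF=(5126867/4000000 − 33/400·(0.985600+0.958100+0.929500+0.921900))/(1+33/400) = 2237/2500 ≈ 0.894800
step 6 [6y] swap r/1=1337/55562: DF=(1 − 1337/55562·(0.985600+0.958100+0.929500+0.921900+0.894800))/(1+1337/55562) = 8663/10000 ≈ 0.866300

1 1 616/625
2 2 9581/10000
3 3 1859/2000
4 4 9219/10000
5 5 2237/2500
6 6 8663/10000
DF(2y) is solved at step 2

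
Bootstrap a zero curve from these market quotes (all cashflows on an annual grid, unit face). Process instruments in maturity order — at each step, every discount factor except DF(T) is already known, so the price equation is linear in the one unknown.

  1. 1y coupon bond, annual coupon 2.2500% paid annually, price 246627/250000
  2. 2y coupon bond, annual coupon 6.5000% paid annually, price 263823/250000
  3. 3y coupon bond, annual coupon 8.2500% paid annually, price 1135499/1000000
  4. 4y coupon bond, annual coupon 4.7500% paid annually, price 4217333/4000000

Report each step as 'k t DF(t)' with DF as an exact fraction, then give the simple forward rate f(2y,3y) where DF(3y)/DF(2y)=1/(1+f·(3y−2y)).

1 1 603/625
2 2 233/250
3 3 2261/2500
4 4 1759/2000
f(2y,3y) = ((233/250)/(2261/2500) − 1)/(1) = 69/2261 ≈ 3.0517%

step 1 [1y] bond c/1=9/400: DF=(246627/250000 − 9/400·(0))/(1+9/400) = 603/625 ≈ 0.964800
step 2 [2y] bond c/1=13/200: DF=(263823/250000 − 13/200·(0.964800))/(1+13/200) = 233/250 ≈ 0.932000
step 3 [3y] bond c/1=33/400: DF=(1135499/1000000 − 33/400·(0.964800+0.932000))/(1+33/400) = 2261/2500 ≈ 0.904400
step 4 [4y] bond c/1=19/400: DF=(4217333/4000000 − 19/400·(0.964800+0.932000+0.904400))/(1+19/400) = 1759/2000 ≈ 0.879500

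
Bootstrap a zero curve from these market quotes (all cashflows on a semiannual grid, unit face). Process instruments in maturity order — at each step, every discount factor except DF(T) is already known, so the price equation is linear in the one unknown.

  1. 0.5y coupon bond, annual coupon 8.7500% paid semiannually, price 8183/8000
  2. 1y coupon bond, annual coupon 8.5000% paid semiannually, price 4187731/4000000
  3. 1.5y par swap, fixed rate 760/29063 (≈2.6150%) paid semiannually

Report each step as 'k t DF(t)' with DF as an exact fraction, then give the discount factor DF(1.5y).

1 1/2 49/50
2 1 9643/10000
3 3/2 481/500
DF(1.5y) = 481/500 ≈ 0.962000

step 1 [0.5y] bond c/2=7/160: DF=(8183/8000 − 7/160·(0))/(1+7/160) = 49/50 ≈ 0.980000
step 2 [1y] bond c/2=17/400: DF=(4187731/4000000 − 17/400·(0.980000))/(1+17/400) = 9643/10000 ≈ 0.964300
step 3 [1.5y] swap r/2=380/29063: DF=(1 − 380/29063·(0.980000+0.964300))/(1+380/29063) = 481/500 ≈ 0.962000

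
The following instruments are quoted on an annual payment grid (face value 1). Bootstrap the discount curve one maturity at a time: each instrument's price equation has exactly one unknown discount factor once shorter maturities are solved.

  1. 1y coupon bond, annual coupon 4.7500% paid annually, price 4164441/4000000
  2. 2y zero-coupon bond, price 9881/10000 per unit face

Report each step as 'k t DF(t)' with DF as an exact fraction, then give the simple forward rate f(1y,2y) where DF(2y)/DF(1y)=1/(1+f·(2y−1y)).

1 1 9939/10000
2 2 9881/10000
f(1y,2y) = ((9939/10000)/(9881/10000) − 1)/(1) = 58/9881 ≈ 0.5870%

step 1 [1y] bond c/1=19/400: DF=(4164441/4000000 − 19/400·(0))/(1+19/400) = 9939/10000 ≈ 0.993900
step 2 [2y] zero: DF = P = 9881/10000 ≈ 0.988100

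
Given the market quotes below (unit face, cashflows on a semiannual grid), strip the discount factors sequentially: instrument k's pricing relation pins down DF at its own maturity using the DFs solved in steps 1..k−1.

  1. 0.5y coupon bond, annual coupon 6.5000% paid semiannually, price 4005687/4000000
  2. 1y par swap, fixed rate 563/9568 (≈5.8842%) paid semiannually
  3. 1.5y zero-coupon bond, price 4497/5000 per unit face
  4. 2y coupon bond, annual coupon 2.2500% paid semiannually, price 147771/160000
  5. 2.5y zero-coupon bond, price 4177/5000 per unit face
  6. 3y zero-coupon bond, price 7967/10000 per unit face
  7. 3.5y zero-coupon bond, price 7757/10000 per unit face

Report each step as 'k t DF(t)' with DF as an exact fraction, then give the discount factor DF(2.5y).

step 1 [0.5y] bond c/2=13/400: DF=(4005687/4000000 − 13/400·(0))/(1+13/400) = 9699/10000 ≈ 0.969900
step 2 [1y] swap r/2=563/19136: DF=(1 − 563/19136·(0.969900))/(1+563/19136) = 9437/10000 ≈ 0.943700
step 3 [1.5y] zero: DF = P = 4497/5000 ≈ 0.899400
step 4 [2y] bond c/2=9/800: DF=(147771/160000 − 9/800·(0.969900+0.943700+0.899400))/(1+9/800) = 441/500 ≈ 0.882000
step 5 [2.5y] zero: DF = P = 4177/5000 ≈ 0.835400
step 6 [3y] zero: DF = P = 7967/10000 ≈ 0.796700
step 7 [3.5y] zero: DF = P = 7757/10000 ≈ 0.775700

1 1/2 9699/10000
2 1 9437/10000
3 3/2 4497/5000
4 2 441/500
5 5/2 4177/5000
6 3 7967/10000
7 7/2 7757/10000
DF(2.5y) = 4177/5000 ≈ 0.835400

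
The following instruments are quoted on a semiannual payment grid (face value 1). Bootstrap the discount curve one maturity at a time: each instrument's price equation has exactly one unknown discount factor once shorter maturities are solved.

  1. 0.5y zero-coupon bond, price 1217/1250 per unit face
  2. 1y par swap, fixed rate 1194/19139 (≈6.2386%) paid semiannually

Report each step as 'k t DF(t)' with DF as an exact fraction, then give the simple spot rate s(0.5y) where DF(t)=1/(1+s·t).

step 1 [0.5y] zero: DF = P = 1217/1250 ≈ 0.973600
step 2 [1y] swap r/2=597/19139: DF=(1 − 597/19139·(0.973600))/(1+597/19139) = 9403/10000 ≈ 0.940300

1 1/2 1217/1250
2 1 9403/10000
s(0.5y) = (1/(1217/1250) − 1)/(1/2) = 66/1217 ≈ 5.4232%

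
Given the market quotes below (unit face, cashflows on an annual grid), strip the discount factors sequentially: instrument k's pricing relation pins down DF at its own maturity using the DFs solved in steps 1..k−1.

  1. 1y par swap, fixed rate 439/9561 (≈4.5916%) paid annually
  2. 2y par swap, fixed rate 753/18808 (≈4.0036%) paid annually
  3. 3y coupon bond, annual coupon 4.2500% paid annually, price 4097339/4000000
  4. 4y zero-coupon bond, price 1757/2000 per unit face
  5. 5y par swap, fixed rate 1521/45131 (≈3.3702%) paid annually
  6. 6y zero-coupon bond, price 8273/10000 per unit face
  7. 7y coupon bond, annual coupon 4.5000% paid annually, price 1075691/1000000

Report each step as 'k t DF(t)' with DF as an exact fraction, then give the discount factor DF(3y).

step 1 [1y] swap r/1=439/9561: DF=(1 − 439/9561·(0))/(1+439/9561) = 9561/10000 ≈ 0.956100
step 2 [2y] swap r/1=753/18808: DF=(1 − 753/18808·(0.956100))/(1+753/18808) = 9247/10000 ≈ 0.924700
step 3 [3y] bond c/1=17/400: DF=(4097339/4000000 − 17/400·(0.956100+0.924700))/(1+17/400) = 9059/10000 ≈ 0.905900
step 4 [4y] zero: DF = P = 1757/2000 ≈ 0.878500
step 5 [5y] swap r/1=1521/45131: DF=(1 − 1521/45131·(0.956100+0.924700+0.905900+0.878500))/(1+1521/45131) = 8479/10000 ≈ 0.847900
step 6 [6y] zero: DF = P = 8273/10000 ≈ 0.827300
step 7 [7y] bond c/1=9/200: DF=(1075691/1000000 − 9/200·(0.956100+0.924700+0.905900+0.878500+0.847900+0.827300))/(1+9/200) = 3997/5000 ≈ 0.799400

1 1 9561/10000
2 2 9247/10000
3 3 9059/10000
4 4 1757/2000
5 5 8479/10000
6 6 8273/10000
7 7 3997/5000
DF(3y) = 9059/10000 ≈ 0.905900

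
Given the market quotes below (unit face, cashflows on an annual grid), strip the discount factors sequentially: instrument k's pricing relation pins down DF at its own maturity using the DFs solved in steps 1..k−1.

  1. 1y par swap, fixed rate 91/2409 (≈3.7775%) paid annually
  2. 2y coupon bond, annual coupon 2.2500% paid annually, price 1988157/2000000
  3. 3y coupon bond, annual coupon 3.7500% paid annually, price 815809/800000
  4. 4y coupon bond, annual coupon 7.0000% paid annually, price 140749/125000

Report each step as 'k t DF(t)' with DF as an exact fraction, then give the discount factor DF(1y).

1 1 2409/2500
2 2 951/1000
3 3 9137/10000
4 4 8673/10000
DF(1y) = 2409/2500 ≈ 0.963600

step 1 [1y] swap r/1=91/2409: DF=(1 − 91/2409·(0))/(1+91/2409) = 2409/2500 ≈ 0.963600
step 2 [2y] bond c/1=9/400: DF=(1988157/2000000 − 9/400·(0.963600))/(1+9/400) = 951/1000 ≈ 0.951000
step 3 [3y] bond c/1=3/80: DF=(815809/800000 − 3/80·(0.963600+0.951000))/(1+3/80) = 9137/10000 ≈ 0.913700
step 4 [4y] bond c/1=7/100: DF=(140749/125000 − 7/100·(0.963600+0.951000+0.913700))/(1+7/100) = 8673/10000 ≈ 0.867300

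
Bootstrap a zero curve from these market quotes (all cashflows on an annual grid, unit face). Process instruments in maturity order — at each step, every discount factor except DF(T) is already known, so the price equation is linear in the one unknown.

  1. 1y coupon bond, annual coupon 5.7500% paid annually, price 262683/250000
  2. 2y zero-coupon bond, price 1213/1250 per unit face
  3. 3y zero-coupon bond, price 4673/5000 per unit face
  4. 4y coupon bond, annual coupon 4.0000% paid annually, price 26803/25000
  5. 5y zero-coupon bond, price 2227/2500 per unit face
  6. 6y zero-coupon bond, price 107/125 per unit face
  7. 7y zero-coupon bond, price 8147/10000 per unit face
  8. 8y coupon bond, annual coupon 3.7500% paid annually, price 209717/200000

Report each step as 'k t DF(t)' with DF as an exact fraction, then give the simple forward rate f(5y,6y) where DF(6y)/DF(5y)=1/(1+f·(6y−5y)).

1 1 621/625
2 2 1213/1250
3 3 4673/5000
4 4 4597/5000
5 5 2227/2500
6 6 107/125
7 7 8147/10000
8 8 7801/10000
f(5y,6y) = ((2227/2500)/(107/125) − 1)/(1) = 87/2140 ≈ 4.0654%

step 1 [1y] bond c/1=23/400: DF=(262683/250000 − 23/400·(0))/(1+23/400) = 621/625 ≈ 0.993600
step 2 [2y] zero: DF = P = 1213/1250 ≈ 0.970400
step 3 [3y] zero: DF = P = 4673/5000 ≈ 0.934600
step 4 [4y] bond c/1=1/25: DF=(26803/25000 − 1/25·(0.993600+0.970400+0.934600))/(1+1/25) = 4597/5000 ≈ 0.919400
step 5 [5y] zero: DF = P = 2227/2500 ≈ 0.890800
step 6 [6y] zero: DF = P = 107/125 ≈ 0.856000
step 7 [7y] zero: DF = P = 8147/10000 ≈ 0.814700
step 8 [8y] bond c/1=3/80: DF=(209717/200000 − 3/80·(0.993600+0.970400+0.934600+0.919400+0.890800+0.856000+0.814700))/(1+3/80) = 7801/10000 ≈ 0.780100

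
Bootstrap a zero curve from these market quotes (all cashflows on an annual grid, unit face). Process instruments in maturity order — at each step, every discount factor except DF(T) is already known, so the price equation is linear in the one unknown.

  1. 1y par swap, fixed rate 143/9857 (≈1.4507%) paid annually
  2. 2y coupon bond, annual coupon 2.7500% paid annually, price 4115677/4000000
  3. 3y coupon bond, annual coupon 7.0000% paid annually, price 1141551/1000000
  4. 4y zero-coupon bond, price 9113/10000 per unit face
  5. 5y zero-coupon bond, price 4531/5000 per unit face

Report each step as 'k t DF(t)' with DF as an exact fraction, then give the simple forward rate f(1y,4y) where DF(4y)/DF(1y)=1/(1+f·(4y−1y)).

1 1 9857/10000
2 2 39/40
3 3 4693/5000
4 4 9113/10000
5 5 4531/5000
f(1y,4y) = ((9857/10000)/(9113/10000) − 1)/(3) = 248/9113 ≈ 2.7214%

step 1 [1y] swap r/1=143/9857: DF=(1 − 143/9857·(0))/(1+143/9857) = 9857/10000 ≈ 0.985700
step 2 [2y] bond c/1=11/400: DF=(4115677/4000000 − 11/400·(0.985700))/(1+11/400) = 39/40 ≈ 0.975000
step 3 [3y] bond c/1=7/100: DF=(1141551/1000000 − 7/100·(0.985700+0.975000))/(1+7/100) = 4693/5000 ≈ 0.938600
step 4 [4y] zero: DF = P = 9113/10000 ≈ 0.911300
step 5 [5y] zero: DF = P = 4531/5000 ≈ 0.906200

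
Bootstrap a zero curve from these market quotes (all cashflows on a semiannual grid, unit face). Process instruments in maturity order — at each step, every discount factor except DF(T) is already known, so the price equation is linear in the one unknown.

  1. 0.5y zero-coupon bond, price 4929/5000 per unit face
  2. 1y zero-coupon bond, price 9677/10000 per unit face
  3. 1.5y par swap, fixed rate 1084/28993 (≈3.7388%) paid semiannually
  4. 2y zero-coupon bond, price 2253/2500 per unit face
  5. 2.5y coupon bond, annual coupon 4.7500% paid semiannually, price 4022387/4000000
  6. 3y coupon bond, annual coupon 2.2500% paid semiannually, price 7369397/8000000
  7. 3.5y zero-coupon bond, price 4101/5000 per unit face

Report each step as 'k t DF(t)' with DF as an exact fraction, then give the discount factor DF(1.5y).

1 1/2 4929/5000
2 1 9677/10000
3 3/2 4729/5000
4 2 2253/2500
5 5/2 8941/10000
6 3 8587/10000
7 7/2 4101/5000
DF(1.5y) = 4729/5000 ≈ 0.945800

step 1 [0.5y] zero: DF = P = 4929/5000 ≈ 0.985800
step 2 [1y] zero: DF = P = 9677/10000 ≈ 0.967700
step 3 [1.5y] swap r/2=542/28993: DF=(1 − 542/28993·(0.985800+0.967700))/(1+542/28993) = 4729/5000 ≈ 0.945800
step 4 [2y] zero: DF = P = 2253/2500 ≈ 0.901200
step 5 [2.5y] bond c/2=19/800: DF=(4022387/4000000 − 19/800·(0.985800+0.967700+0.945800+0.901200))/(1+19/800) = 8941/10000 ≈ 0.894100
step 6 [3y] bond c/2=9/800: DF=(7369397/8000000 − 9/800·(0.985800+0.967700+0.945800+0.901200+0.894100))/(1+9/800) = 8587/10000 ≈ 0.858700
step 7 [3.5y] zero: DF = P = 4101/5000 ≈ 0.820200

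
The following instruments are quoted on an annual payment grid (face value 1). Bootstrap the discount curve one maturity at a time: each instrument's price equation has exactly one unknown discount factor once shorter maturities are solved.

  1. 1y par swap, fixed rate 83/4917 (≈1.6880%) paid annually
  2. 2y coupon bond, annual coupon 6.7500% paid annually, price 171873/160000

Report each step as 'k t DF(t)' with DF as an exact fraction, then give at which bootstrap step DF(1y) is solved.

step 1 [1y] swap r/1=83/4917: DF=(1 − 83/4917·(0))/(1+83/4917) = 4917/5000 ≈ 0.983400
step 2 [2y] bond c/1=27/400: DF=(171873/160000 − 27/400·(0.983400))/(1+27/400) = 9441/10000 ≈ 0.944100

1 1 4917/5000
2 2 9441/10000
DF(1y) is solved at step 1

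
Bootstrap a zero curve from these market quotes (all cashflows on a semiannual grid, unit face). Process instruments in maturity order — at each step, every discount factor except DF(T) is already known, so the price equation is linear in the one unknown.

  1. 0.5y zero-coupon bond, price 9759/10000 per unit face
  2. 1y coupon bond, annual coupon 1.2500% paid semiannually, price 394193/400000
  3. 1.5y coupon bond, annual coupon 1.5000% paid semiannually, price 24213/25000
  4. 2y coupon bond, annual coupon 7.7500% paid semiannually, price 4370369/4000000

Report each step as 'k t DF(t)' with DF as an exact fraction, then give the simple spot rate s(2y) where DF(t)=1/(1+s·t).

1 1/2 9759/10000
2 1 9733/10000
3 3/2 2367/2500
4 2 4719/5000
s(2y) = (1/(4719/5000) − 1)/(2) = 281/9438 ≈ 2.9773%

step 1 [0.5y] zero: DF = P = 9759/10000 ≈ 0.975900
step 2 [1y] bond c/2=1/160: DF=(394193/400000 − 1/160·(0.975900))/(1+1/160) = 9733/10000 ≈ 0.973300
step 3 [1.5y] bond c/2=3/400: DF=(24213/25000 − 3/400·(0.975900+0.973300))/(1+3/400) = 2367/2500 ≈ 0.946800
step 4 [2y] bond c/2=31/800: DF=(4370369/4000000 − 31/800·(0.975900+0.973300+0.946800))/(1+31/800) = 4719/5000 ≈ 0.943800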